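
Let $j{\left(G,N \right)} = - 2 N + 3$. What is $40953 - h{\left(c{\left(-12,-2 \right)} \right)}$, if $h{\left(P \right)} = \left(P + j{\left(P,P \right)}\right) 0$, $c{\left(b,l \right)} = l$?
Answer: $40953$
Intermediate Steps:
$j{\left(G,N \right)} = 3 - 2 N$
$h{\left(P \right)} = 0$ ($h{\left(P \right)} = \left(P - \left(-3 + 2 P\right)\right) 0 = \left(3 - P\right) 0 = 0$)
$40953 - h{\left(c{\left(-12,-2 \right)} \right)} = 40953 - 0 = 40953 + 0 = 40953$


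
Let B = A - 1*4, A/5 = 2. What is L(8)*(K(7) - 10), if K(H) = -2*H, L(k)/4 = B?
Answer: -576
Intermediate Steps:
A = 10 (A = 5*2 = 10)
B = 6 (B = 10 - 1*4 = 10 - 4 = 6)
L(k) = 24 (L(k) = 4*6 = 24)
L(8)*(K(7) - 10) = 24*(-2*7 - 10) = 24*(-14 - 10) = 24*(-24) = -576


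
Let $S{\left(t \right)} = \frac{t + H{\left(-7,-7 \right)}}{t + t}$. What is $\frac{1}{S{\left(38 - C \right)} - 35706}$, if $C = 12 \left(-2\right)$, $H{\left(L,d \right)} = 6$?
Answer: $- \frac{31}{1106869} \approx -2.8007 \cdot 10^{-5}$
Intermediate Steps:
$C = -24$
$S{\left(t \right)} = \frac{6 + t}{2 t}$ ($S{\left(t \right)} = \frac{t + 6}{t + t} = \frac{6 + t}{2 t}$)
$\frac{1}{S{\left(38 - C \right)} - 35706} = \frac{1}{\frac{6 + \left(38 - -24\right)}{2 \left(38 - -24\right)} - 35706} = \frac{1}{\frac{6 + \left(38 + 24\right)}{2 \left(38 + 24\right)} - 35706} = \frac{1}{\frac{6 + 62}{2 \cdot 62} - 35706} = \frac{1}{\frac{1}{2} \cdot \frac{1}{62} \cdot 68 - 35706} = \frac{1}{\frac{17}{31} - 35706} = \frac{1}{- \frac{1106869}{31}} = - \frac{31}{1106869}$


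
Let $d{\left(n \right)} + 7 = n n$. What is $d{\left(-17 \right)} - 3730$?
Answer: $-3448$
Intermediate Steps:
$d{\left(n \right)} = -7 + n^{2}$ ($d{\left(n \right)} = -7 + n n = -7 + n^{2}$)
$d{\left(-17 \right)} - 3730 = \left(-7 + \left(-17\right)^{2}\right) - 3730 = \left(-7 + 289\right) - 3730 = 282 - 3730 = -3448$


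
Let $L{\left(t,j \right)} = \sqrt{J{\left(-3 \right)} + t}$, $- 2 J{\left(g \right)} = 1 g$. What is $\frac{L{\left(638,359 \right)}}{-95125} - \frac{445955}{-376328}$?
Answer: $\frac{445955}{376328} - \frac{\sqrt{2558}}{190250} \approx 1.1848$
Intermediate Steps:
$J{\left(g \right)} = - \frac{g}{2}$ ($J{\left(g \right)} = - \frac{1 g}{2} = - \frac{g}{2}$)
$L{\left(t,j \right)} = \sqrt{\frac{3}{2} + t}$ ($L{\left(t,j \right)} = \sqrt{\left(- \frac{1}{2}\right) \left(-3\right) + t} = \sqrt{\frac{3}{2} + t}$)
$\frac{L{\left(638,359 \right)}}{-95125} - \frac{445955}{-376328} = \frac{\frac{1}{2} \sqrt{6 + 4 \cdot 638}}{-95125} - \frac{445955}{-376328} = \frac{\sqrt{6 + 2552}}{2} \left(- \frac{1}{95125}\right) - - \frac{445955}{376328} = \frac{\sqrt{2558}}{2} \left(- \frac{1}{95125}\right) + \frac{445955}{376328} = - \frac{\sqrt{2558}}{190250} + \frac{445955}{376328} = \frac{445955}{376328} - \frac{\sqrt{2558}}{190250}$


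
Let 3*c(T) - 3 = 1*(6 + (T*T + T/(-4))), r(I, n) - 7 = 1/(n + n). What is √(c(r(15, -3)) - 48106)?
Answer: I*√62322054/36 ≈ 219.29*I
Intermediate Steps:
r(I, n) = 7 + 1/(2*n) (r(I, n) = 7 + 1/(n + n) = 7 + 1/(2*n))
c(T) = 3 - T/12 + T²/3 (c(T) = 1 + (1*(6 + (T*T + T/(-4))))/3 = 1 + (1*(6 + (T² + T*(-¼))))/3 = 1 + (1*(6 + (T² - T/4)))/3 = 1 + (1*(6 + T² - T/4))/3 = 1 + (6 + T² - T/4)/3 = 1 + (2 - T/12 + T²/3) = 3 - T/12 + T²/3)
√(c(r(15, -3)) - 48106) = √((3 - (7 + (½)/(-3))/12 + (7 + (½)/(-3))²/3) - 48106) = √((3 - (7 + (½)*(-⅓))/12 + (7 + (½)*(-⅓))²/3) - 48106) = √((3 - (7 - ⅙)/12 + (7 - ⅙)²/3) - 48106) = √((3 - 1/12*41/6 + (41/6)²/3) - 48106) = √((3 - 41/72 + (⅓)*(1681/36)) - 48106) = √((3 - 41/72 + 1681/108) - 48106) = √(3887/216 - 48106) = √(-10387009/216) = I*√62322054/36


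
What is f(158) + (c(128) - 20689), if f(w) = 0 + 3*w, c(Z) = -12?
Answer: -20227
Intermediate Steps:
f(w) = 3*w
f(158) + (c(128) - 20689) = 3*158 + (-12 - 20689) = 474 - 20701 = -20227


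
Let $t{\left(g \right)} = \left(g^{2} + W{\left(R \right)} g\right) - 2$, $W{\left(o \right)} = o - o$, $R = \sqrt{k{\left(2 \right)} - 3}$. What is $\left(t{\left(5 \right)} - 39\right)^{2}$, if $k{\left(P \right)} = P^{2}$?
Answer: $256$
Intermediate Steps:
$R = 1$ ($R = \sqrt{2^{2} - 3} = \sqrt{4 - 3} = \sqrt{1} = 1$)
$W{\left(o \right)} = 0$
$t{\left(g \right)} = -2 + g^{2}$ ($t{\left(g \right)} = \left(g^{2} + 0 g\right) - 2 = \left(g^{2} + 0\right) - 2 = g^{2} - 2 = -2 + g^{2}$)
$\left(t{\left(5 \right)} - 39\right)^{2} = \left(\left(-2 + 5^{2}\right) - 39\right)^{2} = \left(\left(-2 + 25\right) - 39\right)^{2} = \left(23 - 39\right)^{2} = \left(-16\right)^{2} = 256$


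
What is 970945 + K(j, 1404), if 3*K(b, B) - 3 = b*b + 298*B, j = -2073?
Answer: 2542853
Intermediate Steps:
K(b, B) = 1 + b²/3 + 298*B/3 (K(b, B) = 1 + (b*b + 298*B)/3 = 1 + (b² + 298*B)/3 = 1 + (b²/3 + 298*B/3) = 1 + b²/3 + 298*B/3)
970945 + K(j, 1404) = 970945 + (1 + (⅓)*(-2073)² + (298/3)*1404) = 970945 + (1 + (⅓)*4297329 + 139464) = 970945 + (1 + 1432443 + 139464) = 970945 + 1571908 = 2542853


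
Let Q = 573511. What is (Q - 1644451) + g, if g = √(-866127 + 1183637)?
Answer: -1070940 + √317510 ≈ -1.0704e+6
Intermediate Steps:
g = √317510 ≈ 563.48
(Q - 1644451) + g = (573511 - 1644451) + √317510 = -1070940 + √317510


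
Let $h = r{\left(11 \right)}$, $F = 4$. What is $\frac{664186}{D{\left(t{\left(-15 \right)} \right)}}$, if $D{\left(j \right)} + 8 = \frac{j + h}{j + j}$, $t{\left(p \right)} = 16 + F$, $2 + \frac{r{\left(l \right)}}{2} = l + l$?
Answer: $- \frac{1328372}{13} \approx -1.0218 \cdot 10^{5}$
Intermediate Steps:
$r{\left(l \right)} = -4 + 4 l$ ($r{\left(l \right)} = -4 + 2 \left(l + l\right) = -4 + 2 \cdot 2 l = -4 + 4 l$)
$t{\left(p \right)} = 20$ ($t{\left(p \right)} = 16 + 4 = 20$)
$h = 40$ ($h = -4 + 4 \cdot 11 = -4 + 44 = 40$)
$D{\left(j \right)} = -8 + \frac{40 + j}{2 j}$ ($D{\left(j \right)} = -8 + \frac{j + 40}{j + j} = -8 + \frac{40 + j}{2 j}$)
$\frac{664186}{D{\left(t{\left(-15 \right)} \right)}} = \frac{664186}{- \frac{15}{2} + \frac{20}{20}} = \frac{664186}{- \frac{15}{2} + 20 \cdot \frac{1}{20}} = \frac{664186}{- \frac{15}{2} + 1} = \frac{664186}{- \frac{13}{2}} = 664186 \left(- \frac{2}{13}\right) = - \frac{1328372}{13}$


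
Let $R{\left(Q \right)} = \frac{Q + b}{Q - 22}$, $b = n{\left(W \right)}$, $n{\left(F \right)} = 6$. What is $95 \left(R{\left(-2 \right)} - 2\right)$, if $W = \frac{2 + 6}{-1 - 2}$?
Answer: $- \frac{1235}{6} \approx -205.83$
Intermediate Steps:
$W = - \frac{8}{3}$ ($W = \frac{8}{-3} = 8 \left(- \frac{1}{3}\right) = - \frac{8}{3} \approx -2.6667$)
$b = 6$
$R{\left(Q \right)} = \frac{6 + Q}{-22 + Q}$ ($R{\left(Q \right)} = \frac{Q + 6}{Q - 22} = \frac{6 + Q}{-22 + Q}$)
$95 \left(R{\left(-2 \right)} - 2\right) = 95 \left(\frac{6 - 2}{-22 - 2} - 2\right) = 95 \left(\frac{1}{-24} \cdot 4 - 2\right) = 95 \left(\left(- \frac{1}{24}\right) 4 - 2\right) = 95 \left(- \frac{1}{6} - 2\right) = 95 \left(- \frac{13}{6}\right) = - \frac{1235}{6}$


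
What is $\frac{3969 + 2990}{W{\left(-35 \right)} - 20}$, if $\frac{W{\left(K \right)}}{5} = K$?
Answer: $- \frac{6959}{195} \approx -35.687$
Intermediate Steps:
$W{\left(K \right)} = 5 K$
$\frac{3969 + 2990}{W{\left(-35 \right)} - 20} = \frac{3969 + 2990}{5 \left(-35\right) - 20} = \frac{6959}{-175 - 20} = \frac{6959}{-195} = 6959 \left(- \frac{1}{195}\right) = - \frac{6959}{195}$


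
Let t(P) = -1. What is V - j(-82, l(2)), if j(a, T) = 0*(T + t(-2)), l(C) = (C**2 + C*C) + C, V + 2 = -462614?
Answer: -462616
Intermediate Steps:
V = -462616 (V = -2 - 462614 = -462616)
l(C) = C + 2*C**2 (l(C) = (C**2 + C**2) + C = 2*C**2 + C = C + 2*C**2)
j(a, T) = 0 (j(a, T) = 0*(T - 1) = 0*(-1 + T) = 0)
V - j(-82, l(2)) = -462616 - 1*0 = -462616 + 0 = -462616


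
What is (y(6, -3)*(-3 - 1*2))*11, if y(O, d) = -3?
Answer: 165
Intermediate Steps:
(y(6, -3)*(-3 - 1*2))*11 = -3*(-3 - 1*2)*11 = -3*(-3 - 2)*11 = -3*(-5)*11 = 15*11 = 165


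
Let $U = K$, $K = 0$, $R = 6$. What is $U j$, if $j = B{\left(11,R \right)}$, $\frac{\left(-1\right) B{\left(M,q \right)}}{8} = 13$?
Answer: $0$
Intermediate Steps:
$U = 0$
$B{\left(M,q \right)} = -104$ ($B{\left(M,q \right)} = \left(-8\right) 13 = -104$)
$j = -104$
$U j = 0 \left(-104\right) = 0$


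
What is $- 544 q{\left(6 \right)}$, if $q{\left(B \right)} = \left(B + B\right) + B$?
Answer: $-9792$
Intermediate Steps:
$q{\left(B \right)} = 3 B$ ($q{\left(B \right)} = 2 B + B = 3 B$)
$- 544 q{\left(6 \right)} = - 544 \cdot 3 \cdot 6 = \left(-544\right) 18 = -9792$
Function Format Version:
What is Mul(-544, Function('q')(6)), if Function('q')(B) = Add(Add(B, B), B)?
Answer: -9792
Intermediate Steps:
Function('q')(B) = Mul(3, B) (Function('q')(B) = Add(Mul(2, B), B) = Mul(3, B))
Mul(-544, Function('q')(6)) = Mul(-544, Mul(3, 6)) = Mul(-544, 18) = -9792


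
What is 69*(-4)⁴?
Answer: 17664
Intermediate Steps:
69*(-4)⁴ = 69*256 = 17664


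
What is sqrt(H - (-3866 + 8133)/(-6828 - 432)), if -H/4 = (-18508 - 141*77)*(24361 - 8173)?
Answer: sqrt(207067086136005)/330 ≈ 43606.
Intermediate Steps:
H = 1901442480 (H = -4*(-18508 - 141*77)*(24361 - 8173) = -4*(-18508 - 10857)*16188 = -(-117460)*16188 = -4*(-475360620) = 1901442480)
sqrt(H - (-3866 + 8133)/(-6828 - 432)) = sqrt(1901442480 - (-3866 + 8133)/(-6828 - 432)) = sqrt(1901442480 - 4267/(-7260)) = sqrt(1901442480 - 4267*(-1)/7260) = sqrt(1901442480 - 1*(-4267/7260)) = sqrt(1901442480 + 4267/7260) = sqrt(13804472409067/7260) = sqrt(207067086136005)/330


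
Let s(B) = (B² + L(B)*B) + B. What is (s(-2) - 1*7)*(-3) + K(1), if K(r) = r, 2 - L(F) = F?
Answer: 40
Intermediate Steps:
L(F) = 2 - F
s(B) = B + B² + B*(2 - B) (s(B) = (B² + (2 - B)*B) + B = (B² + B*(2 - B)) + B = B + B² + B*(2 - B))
(s(-2) - 1*7)*(-3) + K(1) = (3*(-2) - 1*7)*(-3) + 1 = (-6 - 7)*(-3) + 1 = -13*(-3) + 1 = 39 + 1 = 40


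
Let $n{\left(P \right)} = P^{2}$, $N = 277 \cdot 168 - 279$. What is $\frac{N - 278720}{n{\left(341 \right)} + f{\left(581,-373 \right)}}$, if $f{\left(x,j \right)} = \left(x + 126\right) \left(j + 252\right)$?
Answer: $- \frac{21133}{2794} \approx -7.5637$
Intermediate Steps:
$f{\left(x,j \right)} = \left(126 + x\right) \left(252 + j\right)$
$N = 46257$ ($N = 46536 - 279 = 46257$)
$\frac{N - 278720}{n{\left(341 \right)} + f{\left(581,-373 \right)}} = \frac{46257 - 278720}{341^{2} + \left(31752 + 126 \left(-373\right) + 252 \cdot 581 - 216713\right)} = - \frac{232463}{116281 + \left(31752 - 46998 + 146412 - 216713\right)} = - \frac{232463}{116281 - 85547} = - \frac{232463}{30734} = \left(-232463\right) \frac{1}{30734} = - \frac{21133}{2794}$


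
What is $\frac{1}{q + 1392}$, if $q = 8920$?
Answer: $\frac{1}{10312} \approx 9.6974 \cdot 10^{-5}$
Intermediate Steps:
$\frac{1}{q + 1392} = \frac{1}{8920 + 1392} = \frac{1}{10312}$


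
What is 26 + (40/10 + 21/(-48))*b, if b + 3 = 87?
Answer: 1301/4 ≈ 325.25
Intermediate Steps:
b = 84 (b = -3 + 87 = 84)
26 + (40/10 + 21/(-48))*b = 26 + (40/10 + 21/(-48))*84 = 26 + (40*(1/10) + 21*(-1/48))*84 = 26 + (4 - 7/16)*84 = 26 + (57/16)*84 = 26 + 1197/4 = 1301/4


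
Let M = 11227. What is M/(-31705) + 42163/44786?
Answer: 833965493/1419940130 ≈ 0.58732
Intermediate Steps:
M/(-31705) + 42163/44786 = 11227/(-31705) + 42163/44786 = 11227*(-1/31705) + 42163*(1/44786) = -11227/31705 + 42163/44786 = 833965493/1419940130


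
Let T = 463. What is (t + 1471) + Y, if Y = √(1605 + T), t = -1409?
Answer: 62 + 2*√517 ≈ 107.48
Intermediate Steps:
Y = 2*√517 (Y = √(1605 + 463) = √2068 = 2*√517 ≈ 45.475)
(t + 1471) + Y = (-1409 + 1471) + 2*√517 = 62 + 2*√517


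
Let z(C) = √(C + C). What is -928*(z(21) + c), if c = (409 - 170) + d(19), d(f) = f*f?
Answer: -556800 - 928*√42 ≈ -5.6281e+5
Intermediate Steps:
d(f) = f²
z(C) = √2*√C (z(C) = √(2*C) = √2*√C)
c = 600 (c = (409 - 170) + 19² = 239 + 361 = 600)
-928*(z(21) + c) = -928*(√2*√21 + 600) = -928*(√42 + 600) = -928*(600 + √42) = -556800 - 928*√42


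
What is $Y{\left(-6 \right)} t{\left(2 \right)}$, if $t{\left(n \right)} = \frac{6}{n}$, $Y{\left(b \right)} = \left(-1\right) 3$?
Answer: $-9$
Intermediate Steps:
$Y{\left(b \right)} = -3$
$Y{\left(-6 \right)} t{\left(2 \right)} = - 3 \cdot \frac{6}{2} = - 3 \cdot 6 \cdot \frac{1}{2} = \left(-3\right) 3 = -9$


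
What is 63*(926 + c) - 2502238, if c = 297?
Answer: -2425189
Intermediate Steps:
63*(926 + c) - 2502238 = 63*(926 + 297) - 2502238 = 63*1223 - 2502238 = 77049 - 2502238 = -2425189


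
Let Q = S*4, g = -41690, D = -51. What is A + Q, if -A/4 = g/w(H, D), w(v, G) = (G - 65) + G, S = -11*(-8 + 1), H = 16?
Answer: -115324/167 ≈ -690.56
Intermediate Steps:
S = 77 (S = -11*(-7) = 77)
w(v, G) = -65 + 2*G (w(v, G) = (-65 + G) + G = -65 + 2*G)
Q = 308 (Q = 77*4 = 308)
A = -166760/167 (A = -(-166760)/(-65 + 2*(-51)) = -(-166760)/(-65 - 102) = -(-166760)/(-167) = -(-166760)*(-1)/167 = -4*41690/167 = -166760/167 ≈ -998.56)
A + Q = -166760/167 + 308 = -115324/167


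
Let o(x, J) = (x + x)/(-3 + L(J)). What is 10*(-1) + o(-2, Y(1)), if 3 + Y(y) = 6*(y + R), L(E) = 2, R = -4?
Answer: -6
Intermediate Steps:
Y(y) = -27 + 6*y (Y(y) = -3 + 6*(y - 4) = -3 + 6*(-4 + y) = -3 + (-24 + 6*y) = -27 + 6*y)
o(x, J) = -2*x (o(x, J) = (x + x)/(-3 + 2) = (2*x)/(-1) = (2*x)*(-1) = -2*x)
10*(-1) + o(-2, Y(1)) = 10*(-1) - 2*(-2) = -10 + 4 = -6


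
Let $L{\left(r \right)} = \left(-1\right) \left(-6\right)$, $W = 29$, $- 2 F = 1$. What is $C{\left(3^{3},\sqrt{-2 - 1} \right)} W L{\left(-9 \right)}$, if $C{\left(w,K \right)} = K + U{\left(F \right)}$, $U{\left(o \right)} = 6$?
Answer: $1044 + 174 i \sqrt{3} \approx 1044.0 + 301.38 i$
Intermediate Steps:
$F = - \frac{1}{2}$ ($F = \left(- \frac{1}{2}\right) 1 = - \frac{1}{2} \approx -0.5$)
$L{\left(r \right)} = 6$
$C{\left(w,K \right)} = 6 + K$ ($C{\left(w,K \right)} = K + 6 = 6 + K$)
$C{\left(3^{3},\sqrt{-2 - 1} \right)} W L{\left(-9 \right)} = \left(6 + \sqrt{-2 - 1}\right) 29 \cdot 6 = \left(6 + \sqrt{-3}\right) 29 \cdot 6 = \left(6 + i \sqrt{3}\right) 29 \cdot 6 = \left(174 + 29 i \sqrt{3}\right) 6 = 1044 + 174 i \sqrt{3}$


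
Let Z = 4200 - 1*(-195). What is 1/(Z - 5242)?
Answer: -1/847 ≈ -0.0011806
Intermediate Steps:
Z = 4395 (Z = 4200 + 195 = 4395)
1/(Z - 5242) = 1/(4395 - 5242) = 1/(-847) = -1/847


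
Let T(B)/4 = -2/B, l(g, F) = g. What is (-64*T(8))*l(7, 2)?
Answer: 448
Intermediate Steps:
T(B) = -8/B (T(B) = 4*(-2/B) = -8/B)
(-64*T(8))*l(7, 2) = -(-512)/8*7 = -64*(-1)*7 = 64*7 = 448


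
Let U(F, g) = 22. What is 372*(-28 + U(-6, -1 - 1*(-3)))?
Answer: -2232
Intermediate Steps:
372*(-28 + U(-6, -1 - 1*(-3))) = 372*(-28 + 22) = 372*(-6) = -2232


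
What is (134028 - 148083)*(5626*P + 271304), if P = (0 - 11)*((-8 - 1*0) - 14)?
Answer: -22948947780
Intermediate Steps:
P = 242 (P = -11*((-8 + 0) - 14) = -11*(-8 - 14) = -11*(-22) = 242)
(134028 - 148083)*(5626*P + 271304) = (134028 - 148083)*(5626*242 + 271304) = -14055*(1361492 + 271304) = -14055*1632796 = -22948947780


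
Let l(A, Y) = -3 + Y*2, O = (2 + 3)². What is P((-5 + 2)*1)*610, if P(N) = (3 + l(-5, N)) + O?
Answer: 11590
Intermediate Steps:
O = 25 (O = 5² = 25)
l(A, Y) = -3 + 2*Y
P(N) = 25 + 2*N (P(N) = (3 + (-3 + 2*N)) + 25 = 2*N + 25 = 25 + 2*N)
P((-5 + 2)*1)*610 = (25 + 2*((-5 + 2)*1))*610 = (25 + 2*(-3*1))*610 = (25 + 2*(-3))*610 = (25 - 6)*610 = 19*610 = 11590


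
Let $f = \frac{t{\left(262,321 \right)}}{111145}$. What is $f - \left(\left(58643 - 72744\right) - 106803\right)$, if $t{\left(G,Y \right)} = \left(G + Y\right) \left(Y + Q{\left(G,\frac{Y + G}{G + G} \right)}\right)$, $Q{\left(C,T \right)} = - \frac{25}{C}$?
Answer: $\frac{3520772287851}{29119990} \approx 1.2091 \cdot 10^{5}$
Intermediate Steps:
$t{\left(G,Y \right)} = \left(G + Y\right) \left(Y - \frac{25}{G}\right)$
$f = \frac{49016891}{29119990}$ ($f = \frac{-25 + 321^{2} + 262 \cdot 321 - \frac{8025}{262}}{111145} = \left(-25 + 103041 + 84102 - 8025 \cdot \frac{1}{262}\right) \frac{1}{111145} = \left(-25 + 103041 + 84102 - \frac{8025}{262}\right) \frac{1}{111145} = \frac{49016891}{262} \cdot \frac{1}{111145} = \frac{49016891}{29119990} \approx 1.6833$)
$f - \left(\left(58643 - 72744\right) - 106803\right) = \frac{49016891}{29119990} - \left(\left(58643 - 72744\right) - 106803\right) = \frac{49016891}{29119990} - \left(-14101 - 106803\right) = \frac{49016891}{29119990} - -120904 = \frac{49016891}{29119990} + 120904 = \frac{3520772287851}{29119990}$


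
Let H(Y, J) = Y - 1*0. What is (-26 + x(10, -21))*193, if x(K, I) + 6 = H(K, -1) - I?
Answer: -193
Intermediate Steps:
H(Y, J) = Y (H(Y, J) = Y + 0 = Y)
x(K, I) = -6 + K - I (x(K, I) = -6 + (K - I) = -6 + K - I)
(-26 + x(10, -21))*193 = (-26 + (-6 + 10 - 1*(-21)))*193 = (-26 + (-6 + 10 + 21))*193 = (-26 + 25)*193 = -1*193 = -193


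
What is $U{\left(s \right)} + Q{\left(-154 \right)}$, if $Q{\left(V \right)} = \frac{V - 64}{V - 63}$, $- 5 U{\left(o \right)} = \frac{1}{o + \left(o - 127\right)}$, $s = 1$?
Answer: $\frac{136467}{135625} \approx 1.0062$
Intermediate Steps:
$U{\left(o \right)} = - \frac{1}{5 \left(-127 + 2 o\right)}$ ($U{\left(o \right)} = - \frac{1}{5 \left(o + \left(o - 127\right)\right)} = - \frac{1}{5 \left(o + \left(-127 + o\right)\right)} = - \frac{1}{5 \left(-127 + 2 o\right)}$)
$Q{\left(V \right)} = \frac{-64 + V}{-63 + V}$
$U{\left(s \right)} + Q{\left(-154 \right)} = - \frac{1}{-635 + 10 \cdot 1} + \frac{-64 - 154}{-63 - 154} = - \frac{1}{-635 + 10} + \frac{1}{-217} \left(-218\right) = - \frac{1}{-625} - - \frac{218}{217} = \left(-1\right) \left(- \frac{1}{625}\right) + \frac{218}{217} = \frac{1}{625} + \frac{218}{217} = \frac{136467}{135625}$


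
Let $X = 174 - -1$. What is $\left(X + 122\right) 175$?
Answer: $51975$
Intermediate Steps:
$X = 175$ ($X = 174 + 1 = 175$)
$\left(X + 122\right) 175 = \left(175 + 122\right) 175 = 297 \cdot 175 = 51975$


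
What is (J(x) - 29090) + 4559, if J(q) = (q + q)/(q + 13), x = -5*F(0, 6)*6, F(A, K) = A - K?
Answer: -4734123/193 ≈ -24529.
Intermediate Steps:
x = 180 (x = -5*(0 - 1*6)*6 = -5*(0 - 6)*6 = -5*(-6)*6 = 30*6 = 180)
J(q) = 2*q/(13 + q) (J(q) = (2*q)/(13 + q) = 2*q/(13 + q))
(J(x) - 29090) + 4559 = (2*180/(13 + 180) - 29090) + 4559 = (2*180/193 - 29090) + 4559 = (2*180*(1/193) - 29090) + 4559 = (360/193 - 29090) + 4559 = -5614010/193 + 4559 = -4734123/193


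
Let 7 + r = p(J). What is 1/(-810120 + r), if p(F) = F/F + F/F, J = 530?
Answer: -1/810125 ≈ -1.2344e-6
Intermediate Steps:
p(F) = 2 (p(F) = 1 + 1 = 2)
r = -5 (r = -7 + 2 = -5)
1/(-810120 + r) = 1/(-810120 - 5) = 1/(-810125) = -1/810125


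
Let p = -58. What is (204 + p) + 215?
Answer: 361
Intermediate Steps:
(204 + p) + 215 = (204 - 58) + 215 = 146 + 215 = 361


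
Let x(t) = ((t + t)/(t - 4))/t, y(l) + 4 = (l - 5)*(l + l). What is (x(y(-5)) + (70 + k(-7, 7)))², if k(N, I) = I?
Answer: 12552849/2116 ≈ 5932.4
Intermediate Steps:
y(l) = -4 + 2*l*(-5 + l) (y(l) = -4 + (l - 5)*(l + l) = -4 + (-5 + l)*(2*l) = -4 + 2*l*(-5 + l))
x(t) = 2/(-4 + t) (x(t) = ((2*t)/(-4 + t))/t = (2*t/(-4 + t))/t = 2/(-4 + t))
(x(y(-5)) + (70 + k(-7, 7)))² = (2/(-4 + (-4 - 10*(-5) + 2*(-5)²)) + (70 + 7))² = (2/(-4 + (-4 + 50 + 2*25)) + 77)² = (2/(-4 + (-4 + 50 + 50)) + 77)² = (2/(-4 + 96) + 77)² = (2/92 + 77)² = (2*(1/92) + 77)² = (1/46 + 77)² = (3543/46)² = 12552849/2116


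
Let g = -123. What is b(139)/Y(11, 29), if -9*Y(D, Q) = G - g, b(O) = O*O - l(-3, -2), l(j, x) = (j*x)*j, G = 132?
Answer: -58017/85 ≈ -682.55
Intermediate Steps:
l(j, x) = x*j²
b(O) = 18 + O² (b(O) = O*O - (-2)*(-3)² = O² - (-2)*9 = O² - 1*(-18) = O² + 18 = 18 + O²)
Y(D, Q) = -85/3 (Y(D, Q) = -(132 - 1*(-123))/9 = -(132 + 123)/9 = -⅑*255 = -85/3)
b(139)/Y(11, 29) = (18 + 139²)/(-85/3) = (18 + 19321)*(-3/85) = 19339*(-3/85) = -58017/85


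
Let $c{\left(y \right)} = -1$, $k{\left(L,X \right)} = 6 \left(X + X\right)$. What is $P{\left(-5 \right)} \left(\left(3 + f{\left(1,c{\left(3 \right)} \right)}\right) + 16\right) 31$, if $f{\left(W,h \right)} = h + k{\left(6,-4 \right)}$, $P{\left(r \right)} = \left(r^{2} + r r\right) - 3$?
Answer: $-43710$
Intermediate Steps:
$k{\left(L,X \right)} = 12 X$ ($k{\left(L,X \right)} = 6 \cdot 2 X = 12 X$)
$P{\left(r \right)} = -3 + 2 r^{2}$ ($P{\left(r \right)} = \left(r^{2} + r^{2}\right) - 3 = 2 r^{2} - 3 = -3 + 2 r^{2}$)
$f{\left(W,h \right)} = -48 + h$ ($f{\left(W,h \right)} = h + 12 \left(-4\right) = h - 48 = -48 + h$)
$P{\left(-5 \right)} \left(\left(3 + f{\left(1,c{\left(3 \right)} \right)}\right) + 16\right) 31 = \left(-3 + 2 \left(-5\right)^{2}\right) \left(\left(3 - 49\right) + 16\right) 31 = \left(-3 + 2 \cdot 25\right) \left(\left(3 - 49\right) + 16\right) 31 = \left(-3 + 50\right) \left(-46 + 16\right) 31 = 47 \left(-30\right) 31 = \left(-1410\right) 31 = -43710$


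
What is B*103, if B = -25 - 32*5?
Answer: -19055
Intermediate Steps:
B = -185 (B = -25 - 160 = -185)
B*103 = -185*103 = -19055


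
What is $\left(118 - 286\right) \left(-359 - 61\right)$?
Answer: $70560$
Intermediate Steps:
$\left(118 - 286\right) \left(-359 - 61\right) = \left(-168\right) \left(-420\right) = 70560$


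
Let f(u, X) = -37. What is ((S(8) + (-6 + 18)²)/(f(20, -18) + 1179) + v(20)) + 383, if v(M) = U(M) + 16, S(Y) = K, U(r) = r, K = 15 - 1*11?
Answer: 239323/571 ≈ 419.13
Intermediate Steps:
K = 4 (K = 15 - 11 = 4)
S(Y) = 4
v(M) = 16 + M (v(M) = M + 16 = 16 + M)
((S(8) + (-6 + 18)²)/(f(20, -18) + 1179) + v(20)) + 383 = ((4 + (-6 + 18)²)/(-37 + 1179) + (16 + 20)) + 383 = ((4 + 12²)/1142 + 36) + 383 = ((4 + 144)*(1/1142) + 36) + 383 = (148*(1/1142) + 36) + 383 = (74/571 + 36) + 383 = 20630/571 + 383 = 239323/571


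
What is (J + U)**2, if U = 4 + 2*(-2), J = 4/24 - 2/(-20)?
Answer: 16/225 ≈ 0.071111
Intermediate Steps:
J = 4/15 (J = 4*(1/24) - 2*(-1/20) = 1/6 + 1/10 = 4/15 ≈ 0.26667)
U = 0 (U = 4 - 4 = 0)
(J + U)**2 = (4/15 + 0)**2 = (4/15)**2 = 16/225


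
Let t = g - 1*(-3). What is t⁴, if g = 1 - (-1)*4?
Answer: 4096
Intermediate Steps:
g = 5 (g = 1 - 1*(-4) = 1 + 4 = 5)
t = 8 (t = 5 - 1*(-3) = 5 + 3 = 8)
t⁴ = 8⁴ = 4096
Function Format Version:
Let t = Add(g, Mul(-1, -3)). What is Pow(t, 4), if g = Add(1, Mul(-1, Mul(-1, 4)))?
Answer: 4096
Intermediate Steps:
g = 5 (g = Add(1, Mul(-1, -4)) = Add(1, 4) = 5)
t = 8 (t = Add(5, Mul(-1, -3)) = Add(5, 3) = 8)
Pow(t, 4) = Pow(8, 4) = 4096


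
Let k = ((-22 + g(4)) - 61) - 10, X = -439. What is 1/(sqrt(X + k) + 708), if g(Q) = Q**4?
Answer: 59/41795 - I*sqrt(69)/250770 ≈ 0.0014117 - 3.3124e-5*I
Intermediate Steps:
k = 163 (k = ((-22 + 4**4) - 61) - 10 = ((-22 + 256) - 61) - 10 = (234 - 61) - 10 = 173 - 10 = 163)
1/(sqrt(X + k) + 708) = 1/(sqrt(-439 + 163) + 708) = 1/(sqrt(-276) + 708) = 1/(2*I*sqrt(69) + 708) = 1/(708 + 2*I*sqrt(69))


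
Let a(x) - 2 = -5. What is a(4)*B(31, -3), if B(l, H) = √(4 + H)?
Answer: -3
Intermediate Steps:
a(x) = -3 (a(x) = 2 - 5 = -3)
a(4)*B(31, -3) = -3*√(4 - 3) = -3*√1 = -3*1 = -3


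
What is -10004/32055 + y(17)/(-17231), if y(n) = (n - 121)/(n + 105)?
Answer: -10513447504/33692722005 ≈ -0.31204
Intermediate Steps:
y(n) = (-121 + n)/(105 + n)
-10004/32055 + y(17)/(-17231) = -10004/32055 + ((-121 + 17)/(105 + 17))/(-17231) = -10004*1/32055 + (-104/122)*(-1/17231) = -10004/32055 + ((1/122)*(-104))*(-1/17231) = -10004/32055 - 52/61*(-1/17231) = -10004/32055 + 52/1051091 = -10513447504/33692722005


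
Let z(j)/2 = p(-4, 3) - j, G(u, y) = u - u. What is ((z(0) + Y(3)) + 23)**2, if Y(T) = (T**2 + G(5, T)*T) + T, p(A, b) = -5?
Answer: 625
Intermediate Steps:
G(u, y) = 0
Y(T) = T + T**2 (Y(T) = (T**2 + 0*T) + T = (T**2 + 0) + T = T**2 + T = T + T**2)
z(j) = -10 - 2*j (z(j) = 2*(-5 - j) = -10 - 2*j)
((z(0) + Y(3)) + 23)**2 = (((-10 - 2*0) + 3*(1 + 3)) + 23)**2 = (((-10 + 0) + 3*4) + 23)**2 = ((-10 + 12) + 23)**2 = (2 + 23)**2 = 25**2 = 625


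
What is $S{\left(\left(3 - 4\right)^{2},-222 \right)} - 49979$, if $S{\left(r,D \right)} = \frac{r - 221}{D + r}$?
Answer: $- \frac{11045139}{221} \approx -49978.0$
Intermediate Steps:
$S{\left(r,D \right)} = \frac{-221 + r}{D + r}$
$S{\left(\left(3 - 4\right)^{2},-222 \right)} - 49979 = \frac{-221 + \left(3 - 4\right)^{2}}{-222 + \left(3 - 4\right)^{2}} - 49979 = \frac{-221 + \left(-1\right)^{2}}{-222 + \left(-1\right)^{2}} - 49979 = \frac{-221 + 1}{-222 + 1} - 49979 = \frac{1}{-221} \left(-220\right) - 49979 = \left(- \frac{1}{221}\right) \left(-220\right) - 49979 = \frac{220}{221} - 49979 = - \frac{11045139}{221}$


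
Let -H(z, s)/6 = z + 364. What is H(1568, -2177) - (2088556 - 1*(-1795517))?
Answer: -3895665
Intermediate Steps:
H(z, s) = -2184 - 6*z (H(z, s) = -6*(z + 364) = -6*(364 + z) = -2184 - 6*z)
H(1568, -2177) - (2088556 - 1*(-1795517)) = (-2184 - 6*1568) - (2088556 - 1*(-1795517)) = (-2184 - 9408) - (2088556 + 1795517) = -11592 - 1*3884073 = -11592 - 3884073 = -3895665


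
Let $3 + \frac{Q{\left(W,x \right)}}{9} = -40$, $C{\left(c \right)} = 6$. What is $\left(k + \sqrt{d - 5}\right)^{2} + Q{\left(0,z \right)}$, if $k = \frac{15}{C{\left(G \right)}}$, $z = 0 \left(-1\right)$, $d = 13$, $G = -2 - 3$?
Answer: $- \frac{1491}{4} + 10 \sqrt{2} \approx -358.61$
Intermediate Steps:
$G = -5$ ($G = -2 - 3 = -5$)
$z = 0$
$Q{\left(W,x \right)} = -387$ ($Q{\left(W,x \right)} = -27 + 9 \left(-40\right) = -27 - 360 = -387$)
$k = \frac{5}{2}$ ($k = \frac{15}{6} = 15 \cdot \frac{1}{6} = \frac{5}{2} \approx 2.5$)
$\left(k + \sqrt{d - 5}\right)^{2} + Q{\left(0,z \right)} = \left(\frac{5}{2} + \sqrt{13 - 5}\right)^{2} - 387 = \left(\frac{5}{2} + \sqrt{8}\right)^{2} - 387 = \left(\frac{5}{2} + 2 \sqrt{2}\right)^{2} - 387 = -387 + \left(\frac{5}{2} + 2 \sqrt{2}\right)^{2}$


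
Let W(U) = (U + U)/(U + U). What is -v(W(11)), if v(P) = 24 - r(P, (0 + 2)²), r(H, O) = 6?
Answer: -18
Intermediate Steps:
W(U) = 1 (W(U) = (2*U)/((2*U)) = (2*U)*(1/(2*U)) = 1)
v(P) = 18 (v(P) = 24 - 1*6 = 24 - 6 = 18)
-v(W(11)) = -1*18 = -18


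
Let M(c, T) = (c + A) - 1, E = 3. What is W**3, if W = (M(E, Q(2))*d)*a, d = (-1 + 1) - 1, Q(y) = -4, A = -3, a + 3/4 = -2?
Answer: -1331/64 ≈ -20.797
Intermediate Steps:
a = -11/4 (a = -3/4 - 2 = -11/4 ≈ -2.7500)
M(c, T) = -4 + c (M(c, T) = (c - 3) - 1 = (-3 + c) - 1 = -4 + c)
d = -1 (d = 0 - 1 = -1)
W = -11/4 (W = ((-4 + 3)*(-1))*(-11/4) = -1*(-1)*(-11/4) = 1*(-11/4) = -11/4 ≈ -2.7500)
W**3 = (-11/4)**3 = -1331/64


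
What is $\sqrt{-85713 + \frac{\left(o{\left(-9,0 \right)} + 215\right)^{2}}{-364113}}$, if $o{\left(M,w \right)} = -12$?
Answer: $\frac{i \sqrt{1262632982381546}}{121371} \approx 292.77 i$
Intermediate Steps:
$\sqrt{-85713 + \frac{\left(o{\left(-9,0 \right)} + 215\right)^{2}}{-364113}} = \sqrt{-85713 + \frac{\left(-12 + 215\right)^{2}}{-364113}} = \sqrt{-85713 + 203^{2} \left(- \frac{1}{364113}\right)} = \sqrt{-85713 + 41209 \left(- \frac{1}{364113}\right)} = \sqrt{-85713 - \frac{41209}{364113}} = \sqrt{- \frac{31209258778}{364113}} = \frac{i \sqrt{1262632982381546}}{121371}$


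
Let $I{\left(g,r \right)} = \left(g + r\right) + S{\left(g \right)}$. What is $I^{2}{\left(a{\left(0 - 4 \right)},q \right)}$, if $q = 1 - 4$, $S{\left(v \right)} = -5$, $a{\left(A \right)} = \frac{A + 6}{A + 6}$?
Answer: $49$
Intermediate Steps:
$a{\left(A \right)} = 1$ ($a{\left(A \right)} = \frac{6 + A}{6 + A} = 1$)
$q = -3$ ($q = 1 - 4 = -3$)
$I{\left(g,r \right)} = -5 + g + r$ ($I{\left(g,r \right)} = \left(g + r\right) - 5 = -5 + g + r$)
$I^{2}{\left(a{\left(0 - 4 \right)},q \right)} = \left(-5 + 1 - 3\right)^{2} = \left(-7\right)^{2} = 49$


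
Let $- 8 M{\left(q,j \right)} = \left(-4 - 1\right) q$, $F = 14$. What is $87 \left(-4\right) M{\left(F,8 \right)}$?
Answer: $-3045$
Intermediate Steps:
$M{\left(q,j \right)} = \frac{5 q}{8}$ ($M{\left(q,j \right)} = - \frac{\left(-4 - 1\right) q}{8} = - \frac{\left(-5\right) q}{8} = \frac{5 q}{8}$)
$87 \left(-4\right) M{\left(F,8 \right)} = 87 \left(-4\right) \frac{5}{8} \cdot 14 = \left(-348\right) \frac{35}{4} = -3045$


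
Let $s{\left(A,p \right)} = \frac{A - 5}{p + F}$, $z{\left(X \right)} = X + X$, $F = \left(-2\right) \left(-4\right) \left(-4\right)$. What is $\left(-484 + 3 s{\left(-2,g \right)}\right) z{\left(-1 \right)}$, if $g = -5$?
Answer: $\frac{35774}{37} \approx 966.87$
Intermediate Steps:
$F = -32$ ($F = 8 \left(-4\right) = -32$)
$z{\left(X \right)} = 2 X$
$s{\left(A,p \right)} = \frac{-5 + A}{-32 + p}$ ($s{\left(A,p \right)} = \frac{A - 5}{p - 32} = \frac{-5 + A}{-32 + p}$)
$\left(-484 + 3 s{\left(-2,g \right)}\right) z{\left(-1 \right)} = \left(-484 + 3 \frac{-5 - 2}{-32 - 5}\right) 2 \left(-1\right) = \left(-484 + 3 \frac{1}{-37} \left(-7\right)\right) \left(-2\right) = \left(-484 + 3 \left(\left(- \frac{1}{37}\right) \left(-7\right)\right)\right) \left(-2\right) = \left(-484 + 3 \cdot \frac{7}{37}\right) \left(-2\right) = \left(-484 + \frac{21}{37}\right) \left(-2\right) = \left(- \frac{17887}{37}\right) \left(-2\right) = \frac{35774}{37}$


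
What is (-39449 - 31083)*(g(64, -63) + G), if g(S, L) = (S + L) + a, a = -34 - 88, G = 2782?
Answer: -187685652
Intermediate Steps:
a = -122
g(S, L) = -122 + L + S (g(S, L) = (S + L) - 122 = (L + S) - 122 = -122 + L + S)
(-39449 - 31083)*(g(64, -63) + G) = (-39449 - 31083)*((-122 - 63 + 64) + 2782) = -70532*(-121 + 2782) = -70532*2661 = -187685652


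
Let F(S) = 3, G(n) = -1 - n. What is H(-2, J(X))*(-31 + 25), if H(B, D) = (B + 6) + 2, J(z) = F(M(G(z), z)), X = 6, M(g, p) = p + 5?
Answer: -36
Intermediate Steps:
M(g, p) = 5 + p
J(z) = 3
H(B, D) = 8 + B (H(B, D) = (6 + B) + 2 = 8 + B)
H(-2, J(X))*(-31 + 25) = (8 - 2)*(-31 + 25) = 6*(-6) = -36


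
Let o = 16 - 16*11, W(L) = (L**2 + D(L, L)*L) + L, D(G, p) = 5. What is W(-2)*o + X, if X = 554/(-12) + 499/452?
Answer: 1674575/1356 ≈ 1234.9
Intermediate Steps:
W(L) = L**2 + 6*L (W(L) = (L**2 + 5*L) + L = L**2 + 6*L)
X = -61105/1356 (X = 554*(-1/12) + 499*(1/452) = -277/6 + 499/452 = -61105/1356 ≈ -45.063)
o = -160 (o = 16 - 176 = -160)
W(-2)*o + X = -2*(6 - 2)*(-160) - 61105/1356 = -2*4*(-160) - 61105/1356 = -8*(-160) - 61105/1356 = 1280 - 61105/1356 = 1674575/1356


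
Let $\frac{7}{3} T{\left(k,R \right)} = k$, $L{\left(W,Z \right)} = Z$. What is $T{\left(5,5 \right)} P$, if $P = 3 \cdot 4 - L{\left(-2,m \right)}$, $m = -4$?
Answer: $\frac{240}{7} \approx 34.286$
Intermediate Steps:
$T{\left(k,R \right)} = \frac{3 k}{7}$
$P = 16$ ($P = 3 \cdot 4 - -4 = 12 + 4 = 16$)
$T{\left(5,5 \right)} P = \frac{3}{7} \cdot 5 \cdot 16 = \frac{15}{7} \cdot 16 = \frac{240}{7}$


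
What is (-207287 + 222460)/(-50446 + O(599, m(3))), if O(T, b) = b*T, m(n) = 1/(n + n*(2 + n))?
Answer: -273114/907429 ≈ -0.30098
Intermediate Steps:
O(T, b) = T*b
(-207287 + 222460)/(-50446 + O(599, m(3))) = (-207287 + 222460)/(-50446 + 599*(1/(3*(3 + 3)))) = 15173/(-50446 + 599*((⅓)/6)) = 15173/(-50446 + 599*((⅓)*(⅙))) = 15173/(-50446 + 599*(1/18)) = 15173/(-50446 + 599/18) = 15173/(-907429/18) = 15173*(-18/907429) = -273114/907429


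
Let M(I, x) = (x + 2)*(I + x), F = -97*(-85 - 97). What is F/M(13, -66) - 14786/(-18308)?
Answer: 46670443/7762592 ≈ 6.0122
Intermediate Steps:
F = 17654 (F = -97*(-182) = 17654)
M(I, x) = (2 + x)*(I + x)
F/M(13, -66) - 14786/(-18308) = 17654/((-66)² + 2*13 + 2*(-66) + 13*(-66)) - 14786/(-18308) = 17654/(4356 + 26 - 132 - 858) - 14786*(-1/18308) = 17654/3392 + 7393/9154 = 17654*(1/3392) + 7393/9154 = 8827/1696 + 7393/9154 = 46670443/7762592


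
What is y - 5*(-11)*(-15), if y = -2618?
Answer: -3443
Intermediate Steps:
y - 5*(-11)*(-15) = -2618 - 5*(-11)*(-15) = -2618 + 55*(-15) = -2618 - 825 = -3443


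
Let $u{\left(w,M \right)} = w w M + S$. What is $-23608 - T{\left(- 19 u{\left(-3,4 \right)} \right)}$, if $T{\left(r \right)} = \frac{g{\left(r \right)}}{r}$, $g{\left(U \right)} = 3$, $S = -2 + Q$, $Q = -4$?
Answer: $- \frac{4485519}{190} \approx -23608.0$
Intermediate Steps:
$S = -6$ ($S = -2 - 4 = -6$)
$u{\left(w,M \right)} = -6 + M w^{2}$ ($u{\left(w,M \right)} = w w M - 6 = w^{2} M - 6 = M w^{2} - 6 = -6 + M w^{2}$)
$T{\left(r \right)} = \frac{3}{r}$
$-23608 - T{\left(- 19 u{\left(-3,4 \right)} \right)} = -23608 - \frac{3}{\left(-19\right) \left(-6 + 4 \left(-3\right)^{2}\right)} = -23608 - \frac{3}{\left(-19\right) \left(-6 + 4 \cdot 9\right)} = -23608 - \frac{3}{\left(-19\right) \left(-6 + 36\right)} = -23608 - \frac{3}{\left(-19\right) 30} = -23608 - \frac{3}{-570} = -23608 - 3 \left(- \frac{1}{570}\right) = -23608 - - \frac{1}{190} = -23608 + \frac{1}{190} = - \frac{4485519}{190}$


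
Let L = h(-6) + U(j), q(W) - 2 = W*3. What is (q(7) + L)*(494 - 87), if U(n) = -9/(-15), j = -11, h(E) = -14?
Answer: 19536/5 ≈ 3907.2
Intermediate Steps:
q(W) = 2 + 3*W (q(W) = 2 + W*3 = 2 + 3*W)
U(n) = ⅗ (U(n) = -9*(-1/15) = ⅗)
L = -67/5 (L = -14 + ⅗ = -67/5 ≈ -13.400)
(q(7) + L)*(494 - 87) = ((2 + 3*7) - 67/5)*(494 - 87) = ((2 + 21) - 67/5)*407 = (23 - 67/5)*407 = (48/5)*407 = 19536/5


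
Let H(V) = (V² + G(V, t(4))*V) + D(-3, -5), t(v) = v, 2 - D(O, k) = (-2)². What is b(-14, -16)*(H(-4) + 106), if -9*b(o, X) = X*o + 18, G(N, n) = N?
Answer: -32912/9 ≈ -3656.9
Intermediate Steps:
D(O, k) = -2 (D(O, k) = 2 - 1*(-2)² = 2 - 1*4 = 2 - 4 = -2)
b(o, X) = -2 - X*o/9 (b(o, X) = -(X*o + 18)/9 = -(18 + X*o)/9 = -2 - X*o/9)
H(V) = -2 + 2*V² (H(V) = (V² + V*V) - 2 = (V² + V²) - 2 = 2*V² - 2 = -2 + 2*V²)
b(-14, -16)*(H(-4) + 106) = (-2 - ⅑*(-16)*(-14))*((-2 + 2*(-4)²) + 106) = (-2 - 224/9)*((-2 + 2*16) + 106) = -242*((-2 + 32) + 106)/9 = -242*(30 + 106)/9 = -242/9*136 = -32912/9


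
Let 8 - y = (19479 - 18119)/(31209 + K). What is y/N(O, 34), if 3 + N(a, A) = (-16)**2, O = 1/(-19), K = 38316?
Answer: 10088/319815 ≈ 0.031543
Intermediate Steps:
O = -1/19 ≈ -0.052632
N(a, A) = 253 (N(a, A) = -3 + (-16)**2 = -3 + 256 = 253)
y = 110968/13905 (y = 8 - (19479 - 18119)/(31209 + 38316) = 8 - 1360/69525 = 8 - 1*272/13905 = 8 - 272/13905 = 110968/13905 ≈ 7.9804)
y/N(O, 34) = (110968/13905)/253 = (110968/13905)*(1/253) = 10088/319815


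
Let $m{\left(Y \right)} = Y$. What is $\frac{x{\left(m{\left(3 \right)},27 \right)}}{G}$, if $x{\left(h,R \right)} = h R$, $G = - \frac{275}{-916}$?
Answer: $\frac{74196}{275} \approx 269.8$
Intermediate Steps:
$G = \frac{275}{916}$ ($G = \left(-275\right) \left(- \frac{1}{916}\right) = \frac{275}{916} \approx 0.30022$)
$x{\left(h,R \right)} = R h$
$\frac{x{\left(m{\left(3 \right)},27 \right)}}{G} = \frac{27 \cdot 3}{\frac{275}{916}} = 81 \cdot \frac{916}{275} = \frac{74196}{275}$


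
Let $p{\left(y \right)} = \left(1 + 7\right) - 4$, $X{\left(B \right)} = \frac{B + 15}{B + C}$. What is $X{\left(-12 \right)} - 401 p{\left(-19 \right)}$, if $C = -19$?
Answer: $- \frac{49727}{31} \approx -1604.1$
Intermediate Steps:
$X{\left(B \right)} = \frac{15 + B}{-19 + B}$ ($X{\left(B \right)} = \frac{B + 15}{B - 19} = \frac{15 + B}{-19 + B}$)
$p{\left(y \right)} = 4$ ($p{\left(y \right)} = 8 - 4 = 4$)
$X{\left(-12 \right)} - 401 p{\left(-19 \right)} = \frac{15 - 12}{-19 - 12} - 1604 = \frac{1}{-31} \cdot 3 - 1604 = \left(- \frac{1}{31}\right) 3 - 1604 = - \frac{3}{31} - 1604 = - \frac{49727}{31}$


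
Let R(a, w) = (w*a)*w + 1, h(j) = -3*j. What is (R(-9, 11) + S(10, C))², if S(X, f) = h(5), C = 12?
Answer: 1216609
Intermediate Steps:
R(a, w) = 1 + a*w² (R(a, w) = (a*w)*w + 1 = a*w² + 1 = 1 + a*w²)
S(X, f) = -15 (S(X, f) = -3*5 = -15)
(R(-9, 11) + S(10, C))² = ((1 - 9*11²) - 15)² = ((1 - 9*121) - 15)² = ((1 - 1089) - 15)² = (-1088 - 15)² = (-1103)² = 1216609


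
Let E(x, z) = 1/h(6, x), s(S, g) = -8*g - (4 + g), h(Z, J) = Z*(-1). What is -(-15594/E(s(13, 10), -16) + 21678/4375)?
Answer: -409364178/4375 ≈ -93569.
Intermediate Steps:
h(Z, J) = -Z
s(S, g) = -4 - 9*g (s(S, g) = -8*g + (-4 - g) = -4 - 9*g)
E(x, z) = -⅙ (E(x, z) = 1/(-1*6) = 1/(-6) = -⅙)
-(-15594/E(s(13, 10), -16) + 21678/4375) = -(-15594/(-⅙) + 21678/4375) = -(-15594*(-6) + 21678*(1/4375)) = -(93564 + 21678/4375) = -1*409364178/4375 = -409364178/4375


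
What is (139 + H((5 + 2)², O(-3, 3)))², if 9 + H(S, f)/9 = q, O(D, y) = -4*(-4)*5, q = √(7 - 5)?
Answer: 3526 + 1044*√2 ≈ 5002.4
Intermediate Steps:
q = √2 ≈ 1.4142
O(D, y) = 80 (O(D, y) = 16*5 = 80)
H(S, f) = -81 + 9*√2
(139 + H((5 + 2)², O(-3, 3)))² = (139 + (-81 + 9*√2))² = (58 + 9*√2)²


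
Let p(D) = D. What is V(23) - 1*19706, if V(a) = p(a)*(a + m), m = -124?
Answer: -22029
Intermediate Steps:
V(a) = a*(-124 + a) (V(a) = a*(a - 124) = a*(-124 + a))
V(23) - 1*19706 = 23*(-124 + 23) - 1*19706 = 23*(-101) - 19706 = -2323 - 19706 = -22029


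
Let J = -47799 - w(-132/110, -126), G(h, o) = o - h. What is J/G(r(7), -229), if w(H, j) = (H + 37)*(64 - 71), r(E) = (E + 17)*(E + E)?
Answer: 237742/2825 ≈ 84.156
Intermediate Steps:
r(E) = 2*E*(17 + E) (r(E) = (17 + E)*(2*E) = 2*E*(17 + E))
w(H, j) = -259 - 7*H (w(H, j) = (37 + H)*(-7) = -259 - 7*H)
J = -237742/5 (J = -47799 - (-259 - (-924)/110) = -47799 - (-259 - 7*(-6/5)) = -47799 - (-259 + 42/5) = -47799 - 1*(-1253/5) = -47799 + 1253/5 = -237742/5 ≈ -47548.)
J/G(r(7), -229) = -237742/(5*(-229 - 2*7*(17 + 7))) = -237742/(5*(-229 - 2*7*24)) = -237742/(5*(-229 - 1*336)) = -237742/(5*(-229 - 336)) = -237742/5/(-565) = -237742/5*(-1/565) = 237742/2825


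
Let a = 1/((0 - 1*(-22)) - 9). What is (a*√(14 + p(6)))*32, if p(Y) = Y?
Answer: 64*√5/13 ≈ 11.008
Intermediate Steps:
a = 1/13 (a = 1/((0 + 22) - 9) = 1/(22 - 9) = 1/13 ≈ 0.076923)
(a*√(14 + p(6)))*32 = (√(14 + 6)/13)*32 = (√20/13)*32 = ((2*√5)/13)*32 = (2*√5/13)*32 = 64*√5/13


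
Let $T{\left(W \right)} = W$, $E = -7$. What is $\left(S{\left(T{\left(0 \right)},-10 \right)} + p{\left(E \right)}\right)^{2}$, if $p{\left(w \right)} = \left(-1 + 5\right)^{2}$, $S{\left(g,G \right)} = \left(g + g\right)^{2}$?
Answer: $256$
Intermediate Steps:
$S{\left(g,G \right)} = 4 g^{2}$ ($S{\left(g,G \right)} = \left(2 g\right)^{2} = 4 g^{2}$)
$p{\left(w \right)} = 16$ ($p{\left(w \right)} = 4^{2} = 16$)
$\left(S{\left(T{\left(0 \right)},-10 \right)} + p{\left(E \right)}\right)^{2} = \left(4 \cdot 0^{2} + 16\right)^{2} = \left(4 \cdot 0 + 16\right)^{2} = \left(0 + 16\right)^{2} = 16^{2} = 256$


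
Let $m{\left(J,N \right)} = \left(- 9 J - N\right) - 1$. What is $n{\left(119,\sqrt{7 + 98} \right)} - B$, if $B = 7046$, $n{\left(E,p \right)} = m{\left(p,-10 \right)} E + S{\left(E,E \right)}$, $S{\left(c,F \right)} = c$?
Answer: $-5856 - 1071 \sqrt{105} \approx -16831.0$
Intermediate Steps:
$m{\left(J,N \right)} = -1 - N - 9 J$ ($m{\left(J,N \right)} = \left(- N - 9 J\right) - 1 = -1 - N - 9 J$)
$n{\left(E,p \right)} = E + E \left(9 - 9 p\right)$ ($n{\left(E,p \right)} = \left(-1 - -10 - 9 p\right) E + E = \left(-1 + 10 - 9 p\right) E + E = \left(9 - 9 p\right) E + E = E \left(9 - 9 p\right) + E = E + E \left(9 - 9 p\right)$)
$n{\left(119,\sqrt{7 + 98} \right)} - B = 119 \left(10 - 9 \sqrt{7 + 98}\right) - 7046 = 119 \left(10 - 9 \sqrt{105}\right) - 7046 = \left(1190 - 1071 \sqrt{105}\right) - 7046 = -5856 - 1071 \sqrt{105}$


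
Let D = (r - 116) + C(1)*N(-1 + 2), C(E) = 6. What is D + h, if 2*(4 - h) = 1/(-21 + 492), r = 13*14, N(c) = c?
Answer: 71591/942 ≈ 75.999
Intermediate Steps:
r = 182
D = 72 (D = (182 - 116) + 6*(-1 + 2) = 66 + 6*1 = 66 + 6 = 72)
h = 3767/942 (h = 4 - 1/(2*(-21 + 492)) = 4 - 1/2/471 = 4 - 1/2*1/471 = 4 - 1/942 = 3767/942 ≈ 3.9989)
D + h = 72 + 3767/942 = 71591/942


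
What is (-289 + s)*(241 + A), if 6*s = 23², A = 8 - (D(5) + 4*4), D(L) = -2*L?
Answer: -97605/2 ≈ -48803.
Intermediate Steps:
A = 2 (A = 8 - (-2*5 + 4*4) = 8 - (-10 + 16) = 8 - 1*6 = 8 - 6 = 2)
s = 529/6 (s = (⅙)*23² = (⅙)*529 = 529/6 ≈ 88.167)
(-289 + s)*(241 + A) = (-289 + 529/6)*(241 + 2) = -1205/6*243 = -97605/2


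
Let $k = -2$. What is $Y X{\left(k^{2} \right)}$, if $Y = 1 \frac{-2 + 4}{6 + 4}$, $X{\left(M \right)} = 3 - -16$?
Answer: $\frac{19}{5} \approx 3.8$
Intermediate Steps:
$X{\left(M \right)} = 19$ ($X{\left(M \right)} = 3 + 16 = 19$)
$Y = \frac{1}{5}$ ($Y = 1 \cdot \frac{2}{10} = 1 \cdot 2 \cdot \frac{1}{10} = 1 \cdot \frac{1}{5} = \frac{1}{5} \approx 0.2$)
$Y X{\left(k^{2} \right)} = \frac{1}{5} \cdot 19 = \frac{19}{5}$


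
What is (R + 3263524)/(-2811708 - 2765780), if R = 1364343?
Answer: -4627867/5577488 ≈ -0.82974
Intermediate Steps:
(R + 3263524)/(-2811708 - 2765780) = (1364343 + 3263524)/(-2811708 - 2765780) = 4627867/(-5577488) = 4627867*(-1/5577488) = -4627867/5577488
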